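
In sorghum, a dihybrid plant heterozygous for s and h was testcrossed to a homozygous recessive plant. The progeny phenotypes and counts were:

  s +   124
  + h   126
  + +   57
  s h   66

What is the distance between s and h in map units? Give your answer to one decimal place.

The two most frequent classes, + h (126) and s + (124), are the parental types, so the F1 was + h / s +.
The recombinant classes are + + and s h: 57 + 66 = 123.
Recombination frequency = 123/373 = 0.3298 ≈ 33.0%, i.e. 33.0 map units.

33.0 map units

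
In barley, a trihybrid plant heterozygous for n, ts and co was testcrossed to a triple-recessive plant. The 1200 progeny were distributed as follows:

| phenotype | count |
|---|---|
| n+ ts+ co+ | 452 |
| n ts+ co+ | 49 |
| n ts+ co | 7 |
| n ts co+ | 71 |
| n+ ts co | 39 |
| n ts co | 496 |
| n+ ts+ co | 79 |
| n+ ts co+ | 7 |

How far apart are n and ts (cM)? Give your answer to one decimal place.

The two most frequent reciprocal classes, n ts co and n+ ts+ co+, are the parental types, so the F1 was n ts co / n+ ts+ co+.
The two rarest classes, n ts+ co and n+ ts co+, are the double crossovers. Comparing them with the parentals, only the ts allele has switched, so ts is the middle locus and the order is co – ts – n.
Crossovers in the ts–n interval produce the single-crossover classes n+ ts co and n ts+ co+ (39 + 49 = 88) plus the double crossovers (14).
RF(ts–n) = (88 + 14) / 1200 = 102/1200 = 0.0850 → 8.5 cM.

8.5 cM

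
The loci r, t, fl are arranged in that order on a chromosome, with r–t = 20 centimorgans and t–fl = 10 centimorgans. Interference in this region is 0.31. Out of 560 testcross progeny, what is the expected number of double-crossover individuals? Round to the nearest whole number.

8

Map distances give recombination frequencies of 0.200 and 0.100 for the two intervals.
With interference 0.31 (so coincidence = 0.69), expected double-crossover frequency = 0.200 × 0.100 × 0.69 = 0.01380.
Expected number = 0.01380 × 560 = 7.73 ≈ 8.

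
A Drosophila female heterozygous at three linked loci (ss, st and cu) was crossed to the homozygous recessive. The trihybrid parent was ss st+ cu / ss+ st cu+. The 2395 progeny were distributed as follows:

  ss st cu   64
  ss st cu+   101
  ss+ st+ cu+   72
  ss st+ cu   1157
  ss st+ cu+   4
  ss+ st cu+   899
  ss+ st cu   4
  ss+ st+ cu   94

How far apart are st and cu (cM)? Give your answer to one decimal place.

The two rarest classes, ss st+ cu+ and ss+ st cu, are the double crossovers. Comparing them with the parentals, only the cu allele has switched, so cu is the middle locus and the order is st – cu – ss.
Crossovers in the st–cu interval produce the single-crossover classes ss st cu and ss+ st+ cu+ (64 + 72 = 136) plus the double crossovers (8).
RF(st–cu) = (136 + 8) / 2395 = 144/2395 = 0.0601 → 6.0 cM.

6.0 cM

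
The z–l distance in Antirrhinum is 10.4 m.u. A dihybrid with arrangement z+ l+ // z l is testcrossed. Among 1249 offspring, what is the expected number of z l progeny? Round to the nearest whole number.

560

A map distance of 10.4 m.u. corresponds to a recombination frequency of 0.104.
The F1 is z+ l+ / z l, so z l is a parental gamete class with expected frequency (1 − r)/2 = 0.896/2 = 0.4480.
Expected number = 0.4480 × 1249 = 559.55 ≈ 560.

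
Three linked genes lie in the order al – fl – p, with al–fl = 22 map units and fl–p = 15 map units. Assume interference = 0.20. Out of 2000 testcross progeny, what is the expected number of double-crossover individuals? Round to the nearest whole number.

Map distances give recombination frequencies of 0.220 and 0.150 for the two intervals.
With interference 0.20 (so coincidence = 0.80), expected double-crossover frequency = 0.220 × 0.150 × 0.80 = 0.02640.
Expected number = 0.02640 × 2000 = 52.80 ≈ 53.

53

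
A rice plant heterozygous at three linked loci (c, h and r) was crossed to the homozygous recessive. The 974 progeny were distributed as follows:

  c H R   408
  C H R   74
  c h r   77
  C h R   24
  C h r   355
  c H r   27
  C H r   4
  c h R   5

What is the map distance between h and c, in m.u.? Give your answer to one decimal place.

16.4 m.u.

The two most frequent reciprocal classes, c H R and C h r, are the parental types, so the F1 was c H R / C h r.
The two rarest classes, c h R and C H r, are the double crossovers. Comparing them with the parentals, only the h allele has switched, so h is the middle locus and the order is c – h – r.
Crossovers in the c–h interval produce the single-crossover classes C H R and c h r (74 + 77 = 151) plus the double crossovers (9).
RF(c–h) = (151 + 9) / 974 = 160/974 = 0.1643 → 16.4 m.u.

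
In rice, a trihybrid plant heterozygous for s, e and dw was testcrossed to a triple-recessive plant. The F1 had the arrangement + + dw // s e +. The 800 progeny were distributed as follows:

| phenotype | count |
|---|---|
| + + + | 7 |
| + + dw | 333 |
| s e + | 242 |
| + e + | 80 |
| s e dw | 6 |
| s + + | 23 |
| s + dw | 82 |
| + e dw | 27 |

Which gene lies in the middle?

The two rarest classes, + + + and s e dw, are the double crossovers. Comparing them with the parentals, only the dw allele has switched, so dw is the middle locus and the order is e – dw – s.

dw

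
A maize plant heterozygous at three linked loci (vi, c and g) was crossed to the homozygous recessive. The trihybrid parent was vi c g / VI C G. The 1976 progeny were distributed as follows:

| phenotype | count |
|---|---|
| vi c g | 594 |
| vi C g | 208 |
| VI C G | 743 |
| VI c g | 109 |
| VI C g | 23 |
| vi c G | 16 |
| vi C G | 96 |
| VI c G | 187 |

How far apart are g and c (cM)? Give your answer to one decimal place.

The two rarest classes, vi c G and VI C g, are the double crossovers. Comparing them with the parentals, only the g allele has switched, so g is the middle locus and the order is vi – g – c.
Crossovers in the g–c interval produce the single-crossover classes vi C g and VI c G (208 + 187 = 395) plus the double crossovers (39).
RF(g–c) = (395 + 39) / 1976 = 434/1976 = 0.2196 → 22.0 cM.

22.0 cM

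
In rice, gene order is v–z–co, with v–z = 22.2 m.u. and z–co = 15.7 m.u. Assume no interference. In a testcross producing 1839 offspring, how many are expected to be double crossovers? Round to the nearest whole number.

64

Map distances give recombination frequencies of 0.222 and 0.157 for the two intervals.
With no interference, expected double-crossover frequency = 0.222 × 0.157 = 0.03485.
Expected number = 0.03485 × 1839 = 64.10 ≈ 64.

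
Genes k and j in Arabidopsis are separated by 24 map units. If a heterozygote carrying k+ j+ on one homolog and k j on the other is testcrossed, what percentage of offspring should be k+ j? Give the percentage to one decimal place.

12.0%

A map distance of 24 map units corresponds to a recombination frequency of 0.240.
The F1 is k+ j+ / k j, so k+ j is a recombinant gamete class with expected frequency r/2 = 0.240/2 = 0.1200.
That is 0.1200 = 12.0% of the progeny.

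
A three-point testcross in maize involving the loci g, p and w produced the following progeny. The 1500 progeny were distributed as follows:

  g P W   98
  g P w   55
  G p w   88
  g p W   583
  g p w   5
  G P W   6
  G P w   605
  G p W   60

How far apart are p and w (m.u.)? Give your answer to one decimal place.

13.1 m.u.

The two most frequent reciprocal classes, g p W and G P w, are the parental types, so the F1 was g p W / G P w.
The two rarest classes, g p w and G P W, are the double crossovers. Comparing them with the parentals, only the w allele has switched, so w is the middle locus and the order is g – w – p.
Crossovers in the w–p interval produce the single-crossover classes g P W and G p w (98 + 88 = 186) plus the double crossovers (11).
RF(w–p) = (186 + 11) / 1500 = 197/1500 = 0.1313 → 13.1 m.u.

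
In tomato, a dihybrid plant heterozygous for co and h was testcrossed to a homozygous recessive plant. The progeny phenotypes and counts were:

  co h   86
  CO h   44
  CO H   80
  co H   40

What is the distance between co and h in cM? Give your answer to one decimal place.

33.6 cM

The two most frequent classes, CO H (80) and co h (86), are the parental types, so the F1 was CO H / co h.
The recombinant classes are CO h and co H: 44 + 40 = 84.
Recombination frequency = 84/250 = 0.3360 ≈ 33.6%, i.e. 33.6 cM.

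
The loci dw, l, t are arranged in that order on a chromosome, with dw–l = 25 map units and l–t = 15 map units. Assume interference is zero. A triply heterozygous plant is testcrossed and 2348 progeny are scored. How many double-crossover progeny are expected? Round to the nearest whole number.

Map distances give recombination frequencies of 0.250 and 0.150 for the two intervals.
With no interference, expected double-crossover frequency = 0.250 × 0.150 = 0.03750.
Expected number = 0.03750 × 2348 = 88.05 ≈ 88.

88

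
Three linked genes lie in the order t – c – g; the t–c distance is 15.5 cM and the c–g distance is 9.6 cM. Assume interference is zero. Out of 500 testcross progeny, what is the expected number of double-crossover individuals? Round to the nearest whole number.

Map distances give recombination frequencies of 0.155 and 0.096 for the two intervals.
With no interference, expected double-crossover frequency = 0.155 × 0.096 = 0.01488.
Expected number = 0.01488 × 500 = 7.44 ≈ 7.

7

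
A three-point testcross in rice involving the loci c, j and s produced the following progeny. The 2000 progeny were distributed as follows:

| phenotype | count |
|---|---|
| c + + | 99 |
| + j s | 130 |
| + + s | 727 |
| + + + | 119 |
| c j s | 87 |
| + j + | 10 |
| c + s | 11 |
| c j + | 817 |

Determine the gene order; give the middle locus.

The two most frequent reciprocal classes, c j + and + + s, are the parental types, so the F1 was c j + / + + s.
The two rarest classes, + j + and c + s, are the double crossovers. Comparing them with the parentals, only the c allele has switched, so c is the middle locus and the order is j – c – s.

c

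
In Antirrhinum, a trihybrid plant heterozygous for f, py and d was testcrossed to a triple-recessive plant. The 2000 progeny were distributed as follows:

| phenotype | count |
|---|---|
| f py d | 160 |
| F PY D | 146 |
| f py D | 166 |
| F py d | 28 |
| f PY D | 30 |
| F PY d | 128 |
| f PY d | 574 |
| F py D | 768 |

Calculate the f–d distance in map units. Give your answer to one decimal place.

17.6 map units

The two most frequent reciprocal classes, f PY d and F py D, are the parental types, so the F1 was f PY d / F py D.
The two rarest classes, f PY D and F py d, are the double crossovers. Comparing them with the parentals, only the d allele has switched, so d is the middle locus and the order is py – d – f.
Crossovers in the d–f interval produce the single-crossover classes F PY d and f py D (128 + 166 = 294) plus the double crossovers (58).
RF(d–f) = (294 + 58) / 2000 = 352/2000 = 0.1760 → 17.6 map units.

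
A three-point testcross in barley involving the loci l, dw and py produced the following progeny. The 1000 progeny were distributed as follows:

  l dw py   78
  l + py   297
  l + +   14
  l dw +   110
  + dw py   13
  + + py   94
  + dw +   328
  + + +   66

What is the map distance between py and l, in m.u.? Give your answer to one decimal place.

23.1 m.u.

The two most frequent reciprocal classes, + dw + and l + py, are the parental types, so the F1 was + dw + / l + py.
The two rarest classes, + dw py and l + +, are the double crossovers. Comparing them with the parentals, only the py allele has switched, so py is the middle locus and the order is dw – py – l.
Crossovers in the py–l interval produce the single-crossover classes l dw + and + + py (110 + 94 = 204) plus the double crossovers (27).
RF(py–l) = (204 + 27) / 1000 = 231/1000 = 0.2310 → 23.1 m.u.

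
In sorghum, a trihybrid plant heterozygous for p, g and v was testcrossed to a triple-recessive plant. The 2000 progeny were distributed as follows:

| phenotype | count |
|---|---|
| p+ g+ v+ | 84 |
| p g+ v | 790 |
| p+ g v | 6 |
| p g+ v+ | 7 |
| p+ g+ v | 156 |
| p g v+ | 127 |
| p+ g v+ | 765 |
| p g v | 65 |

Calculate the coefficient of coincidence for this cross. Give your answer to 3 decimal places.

The two most frequent reciprocal classes, p g+ v and p+ g v+, are the parental types, so the F1 was p g+ v / p+ g v+.
The two rarest classes, p g+ v+ and p+ g v, are the double crossovers. Comparing them with the parentals, only the v allele has switched, so v is the middle locus and the order is p – v – g.
p–v: (283 + 13)/2000 = 0.1480; v–g: (149 + 13)/2000 = 0.0810.
Expected DCO frequency = 0.1480 × 0.0810 ≈ 0.01199; observed = 13/2000 ≈ 0.00650.
Coefficient of coincidence = 0.00650/0.01199 ≈ 0.542.

0.542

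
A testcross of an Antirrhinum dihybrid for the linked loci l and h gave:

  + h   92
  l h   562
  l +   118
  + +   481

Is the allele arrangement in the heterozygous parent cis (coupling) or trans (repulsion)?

The two most frequent classes are + + (481) and l h (562); these are the parental (non-recombinant) types.
So the F1 carried + + on one chromosome and l h on the other — the recessive alleles are on the same chromosome (cis / coupling).

cis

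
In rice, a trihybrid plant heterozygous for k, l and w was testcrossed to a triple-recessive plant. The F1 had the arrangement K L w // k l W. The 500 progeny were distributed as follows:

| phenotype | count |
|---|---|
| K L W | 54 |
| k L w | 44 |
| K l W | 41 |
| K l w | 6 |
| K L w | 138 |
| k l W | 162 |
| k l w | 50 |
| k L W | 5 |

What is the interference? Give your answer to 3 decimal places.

0.502

The two rarest classes, K l w and k L W, are the double crossovers. Comparing them with the parentals, only the l allele has switched, so l is the middle locus and the order is k – l – w.
k–l: (85 + 11)/500 = 0.1920; l–w: (104 + 11)/500 = 0.2300.
Expected DCO frequency = 0.1920 × 0.2300 ≈ 0.04416; observed = 11/500 ≈ 0.02200.
Coefficient of coincidence = 0.02200/0.04416 ≈ 0.498; interference = 1 − 0.498 = 0.502.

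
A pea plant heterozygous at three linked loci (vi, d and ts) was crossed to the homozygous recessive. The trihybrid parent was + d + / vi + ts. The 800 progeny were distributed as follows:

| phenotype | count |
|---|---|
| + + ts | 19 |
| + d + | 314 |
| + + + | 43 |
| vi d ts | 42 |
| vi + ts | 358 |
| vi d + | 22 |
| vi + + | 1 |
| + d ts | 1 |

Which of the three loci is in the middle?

The two rarest classes, + d ts and vi + +, are the double crossovers. Comparing them with the parentals, only the ts allele has switched, so ts is the middle locus and the order is d – ts – vi.

ts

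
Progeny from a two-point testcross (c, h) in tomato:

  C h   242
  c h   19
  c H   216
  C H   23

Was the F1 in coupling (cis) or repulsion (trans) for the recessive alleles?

The two most frequent classes are C h (242) and c H (216); these are the parental (non-recombinant) types.
So the F1 carried C h on one chromosome and c H on the other — the recessive alleles are on opposite chromosomes (trans / repulsion).

trans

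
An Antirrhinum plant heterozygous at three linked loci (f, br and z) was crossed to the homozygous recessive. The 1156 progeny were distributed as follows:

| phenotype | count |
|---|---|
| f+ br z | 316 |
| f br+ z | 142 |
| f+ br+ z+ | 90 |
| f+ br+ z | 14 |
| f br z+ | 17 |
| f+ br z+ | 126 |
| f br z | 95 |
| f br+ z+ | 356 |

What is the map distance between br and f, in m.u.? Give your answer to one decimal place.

The two most frequent reciprocal classes, f+ br z and f br+ z+, are the parental types, so the F1 was f+ br z / f br+ z+.
The two rarest classes, f+ br+ z and f br z+, are the double crossovers. Comparing them with the parentals, only the br allele has switched, so br is the middle locus and the order is f – br – z.
Crossovers in the f–br interval produce the single-crossover classes f br z and f+ br+ z+ (95 + 90 = 185) plus the double crossovers (31).
RF(f–br) = (185 + 31) / 1156 = 216/1156 = 0.1869 → 18.7 m.u.

18.7 m.u.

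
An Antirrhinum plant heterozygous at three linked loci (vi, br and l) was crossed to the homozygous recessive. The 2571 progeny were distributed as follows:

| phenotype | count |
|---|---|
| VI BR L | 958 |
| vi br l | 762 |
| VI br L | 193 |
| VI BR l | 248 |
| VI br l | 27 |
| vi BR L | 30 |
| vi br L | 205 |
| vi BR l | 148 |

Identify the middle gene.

The two most frequent reciprocal classes, vi br l and VI BR L, are the parental types, so the F1 was vi br l / VI BR L.
The two rarest classes, VI br l and vi BR L, are the double crossovers. Comparing them with the parentals, only the vi allele has switched, so vi is the middle locus and the order is l – vi – br.

vi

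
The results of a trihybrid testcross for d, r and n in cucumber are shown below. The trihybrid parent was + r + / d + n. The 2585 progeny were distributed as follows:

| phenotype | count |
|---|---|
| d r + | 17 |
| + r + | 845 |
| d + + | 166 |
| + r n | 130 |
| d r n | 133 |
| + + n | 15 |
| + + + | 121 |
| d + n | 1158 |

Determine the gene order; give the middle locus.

The two rarest classes, d r + and + + n, are the double crossovers. Comparing them with the parentals, only the d allele has switched, so d is the middle locus and the order is n – d – r.

d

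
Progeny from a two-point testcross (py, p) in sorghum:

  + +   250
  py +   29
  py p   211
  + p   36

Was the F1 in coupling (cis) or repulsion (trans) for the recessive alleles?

The two most frequent classes are + + (250) and py p (211); these are the parental (non-recombinant) types.
So the F1 carried + + on one chromosome and py p on the other — the recessive alleles are on the same chromosome (cis / coupling).

cis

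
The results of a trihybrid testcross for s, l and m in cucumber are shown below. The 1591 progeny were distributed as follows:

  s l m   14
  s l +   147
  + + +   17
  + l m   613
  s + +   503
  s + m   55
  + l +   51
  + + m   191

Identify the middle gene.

s

The two most frequent reciprocal classes, s + + and + l m, are the parental types, so the F1 was s + + / + l m.
The two rarest classes, + + + and s l m, are the double crossovers. Comparing them with the parentals, only the s allele has switched, so s is the middle locus and the order is m – s – l.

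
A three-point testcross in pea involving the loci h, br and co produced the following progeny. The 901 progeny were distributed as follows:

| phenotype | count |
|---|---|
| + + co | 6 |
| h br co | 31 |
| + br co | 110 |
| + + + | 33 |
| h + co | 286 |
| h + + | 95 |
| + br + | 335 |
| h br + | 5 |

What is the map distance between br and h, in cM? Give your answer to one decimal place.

8.3 cM

The two most frequent reciprocal classes, + br + and h + co, are the parental types, so the F1 was + br + / h + co.
The two rarest classes, h br + and + + co, are the double crossovers. Comparing them with the parentals, only the h allele has switched, so h is the middle locus and the order is br – h – co.
Crossovers in the br–h interval produce the single-crossover classes + + + and h br co (33 + 31 = 64) plus the double crossovers (11).
RF(br–h) = (64 + 11) / 901 = 75/901 = 0.0832 → 8.3 cM.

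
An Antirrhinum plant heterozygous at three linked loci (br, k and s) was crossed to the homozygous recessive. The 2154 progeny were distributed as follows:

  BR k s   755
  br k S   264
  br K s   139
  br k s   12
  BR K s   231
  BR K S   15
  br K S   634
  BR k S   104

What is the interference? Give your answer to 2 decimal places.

0.59

The two most frequent reciprocal classes, br K S and BR k s, are the parental types, so the F1 was br K S / BR k s.
The two rarest classes, BR K S and br k s, are the double crossovers. Comparing them with the parentals, only the br allele has switched, so br is the middle locus and the order is k – br – s.
k–br: (495 + 27)/2154 = 0.2423; br–s: (243 + 27)/2154 = 0.1253.
Expected DCO frequency = 0.2423 × 0.1253 ≈ 0.03036; observed = 27/2154 ≈ 0.01253.
Coefficient of coincidence = 0.01253/0.03036 ≈ 0.41; interference = 1 − 0.41 = 0.59.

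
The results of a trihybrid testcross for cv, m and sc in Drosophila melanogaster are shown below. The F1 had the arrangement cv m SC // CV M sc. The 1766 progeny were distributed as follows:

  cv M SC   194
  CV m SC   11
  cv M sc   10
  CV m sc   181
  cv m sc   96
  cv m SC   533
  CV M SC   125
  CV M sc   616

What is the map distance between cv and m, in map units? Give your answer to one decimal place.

The two rarest classes, CV m SC and cv M sc, are the double crossovers. Comparing them with the parentals, only the cv allele has switched, so cv is the middle locus and the order is sc – cv – m.
Crossovers in the cv–m interval produce the single-crossover classes cv M SC and CV m sc (194 + 181 = 375) plus the double crossovers (21).
RF(cv–m) = (375 + 21) / 1766 = 396/1766 = 0.2242 → 22.4 map units.

22.4 map units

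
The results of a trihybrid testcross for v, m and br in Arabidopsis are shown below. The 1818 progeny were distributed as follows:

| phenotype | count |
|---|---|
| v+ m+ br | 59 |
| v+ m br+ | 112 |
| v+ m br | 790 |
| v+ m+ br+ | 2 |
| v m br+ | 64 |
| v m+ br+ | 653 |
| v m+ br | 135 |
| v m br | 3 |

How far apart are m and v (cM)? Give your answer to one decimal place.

The two most frequent reciprocal classes, v m+ br+ and v+ m br, are the parental types, so the F1 was v m+ br+ / v+ m br.
The two rarest classes, v+ m+ br+ and v m br, are the double crossovers. Comparing them with the parentals, only the v allele has switched, so v is the middle locus and the order is m – v – br.
Crossovers in the m–v interval produce the single-crossover classes v m br+ and v+ m+ br (64 + 59 = 123) plus the double crossovers (5).
RF(m–v) = (123 + 5) / 1818 = 128/1818 = 0.0704 → 7.0 cM.

7.0 cM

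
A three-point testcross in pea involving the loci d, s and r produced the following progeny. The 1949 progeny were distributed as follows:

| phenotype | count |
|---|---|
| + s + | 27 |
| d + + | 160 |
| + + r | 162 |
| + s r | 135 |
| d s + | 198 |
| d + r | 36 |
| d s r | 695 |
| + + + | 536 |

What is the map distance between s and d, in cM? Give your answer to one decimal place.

The two most frequent reciprocal classes, + + + and d s r, are the parental types, so the F1 was + + + / d s r.
The two rarest classes, + s + and d + r, are the double crossovers. Comparing them with the parentals, only the s allele has switched, so s is the middle locus and the order is d – s – r.
Crossovers in the d–s interval produce the single-crossover classes d + + and + s r (160 + 135 = 295) plus the double crossovers (63).
RF(d–s) = (295 + 63) / 1949 = 358/1949 = 0.1837 → 18.4 cM.

18.4 cM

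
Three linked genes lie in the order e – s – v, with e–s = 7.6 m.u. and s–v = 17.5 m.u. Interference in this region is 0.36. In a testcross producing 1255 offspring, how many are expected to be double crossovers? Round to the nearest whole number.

11

Map distances give recombination frequencies of 0.076 and 0.175 for the two intervals.
With interference 0.36 (so coincidence = 0.64), expected double-crossover frequency = 0.076 × 0.175 × 0.64 = 0.00851.
Expected number = 0.00851 × 1255 = 10.68 ≈ 11.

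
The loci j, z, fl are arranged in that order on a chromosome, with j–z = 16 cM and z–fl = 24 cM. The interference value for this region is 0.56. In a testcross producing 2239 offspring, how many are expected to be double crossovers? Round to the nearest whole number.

38

Map distances give recombination frequencies of 0.160 and 0.240 for the two intervals.
With interference 0.56 (so coincidence = 0.44), expected double-crossover frequency = 0.160 × 0.240 × 0.44 = 0.01690.
Expected number = 0.01690 × 2239 = 37.83 ≈ 38.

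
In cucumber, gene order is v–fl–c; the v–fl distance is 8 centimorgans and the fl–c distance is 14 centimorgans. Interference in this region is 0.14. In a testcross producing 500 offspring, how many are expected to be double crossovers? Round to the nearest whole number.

5

Map distances give recombination frequencies of 0.080 and 0.140 for the two intervals.
With interference 0.14 (so coincidence = 0.86), expected double-crossover frequency = 0.080 × 0.140 × 0.86 = 0.00963.
Expected number = 0.00963 × 500 = 4.82 ≈ 5.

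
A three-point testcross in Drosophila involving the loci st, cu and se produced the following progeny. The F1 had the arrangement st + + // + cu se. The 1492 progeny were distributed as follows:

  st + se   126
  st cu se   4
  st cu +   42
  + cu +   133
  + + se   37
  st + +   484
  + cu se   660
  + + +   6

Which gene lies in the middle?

The two rarest classes, + + + and st cu se, are the double crossovers. Comparing them with the parentals, only the st allele has switched, so st is the middle locus and the order is cu – st – se.

st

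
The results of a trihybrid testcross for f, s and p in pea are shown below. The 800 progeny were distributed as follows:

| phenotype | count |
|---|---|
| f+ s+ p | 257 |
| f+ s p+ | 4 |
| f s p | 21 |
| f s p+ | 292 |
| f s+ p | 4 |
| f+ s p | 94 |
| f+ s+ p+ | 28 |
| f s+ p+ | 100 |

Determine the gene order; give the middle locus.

f

The two most frequent reciprocal classes, f s p+ and f+ s+ p, are the parental types, so the F1 was f s p+ / f+ s+ p.
The two rarest classes, f+ s p+ and f s+ p, are the double crossovers. Comparing them with the parentals, only the f allele has switched, so f is the middle locus and the order is s – f – p.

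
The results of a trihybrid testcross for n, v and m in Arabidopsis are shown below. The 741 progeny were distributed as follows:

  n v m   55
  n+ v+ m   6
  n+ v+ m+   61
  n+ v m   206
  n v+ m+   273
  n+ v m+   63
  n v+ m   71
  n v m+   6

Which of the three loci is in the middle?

The two most frequent reciprocal classes, n+ v m and n v+ m+, are the parental types, so the F1 was n+ v m / n v+ m+.
The two rarest classes, n+ v+ m and n v m+, are the double crossovers. Comparing them with the parentals, only the v allele has switched, so v is the middle locus and the order is n – v – m.

v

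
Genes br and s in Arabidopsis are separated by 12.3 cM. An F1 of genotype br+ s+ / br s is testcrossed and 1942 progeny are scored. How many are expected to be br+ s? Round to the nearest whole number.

A map distance of 12.3 cM corresponds to a recombination frequency of 0.123.
The F1 is br+ s+ / br s, so br+ s is a recombinant gamete class with expected frequency r/2 = 0.123/2 = 0.0615.
Expected number = 0.0615 × 1942 = 119.43 ≈ 119.

119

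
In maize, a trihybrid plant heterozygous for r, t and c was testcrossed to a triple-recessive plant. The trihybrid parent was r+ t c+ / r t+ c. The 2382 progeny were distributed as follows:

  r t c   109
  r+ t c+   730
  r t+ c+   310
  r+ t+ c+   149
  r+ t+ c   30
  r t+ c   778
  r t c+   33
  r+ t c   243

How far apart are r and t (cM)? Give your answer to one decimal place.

The two rarest classes, r t c+ and r+ t+ c, are the double crossovers. Comparing them with the parentals, only the r allele has switched, so r is the middle locus and the order is t – r – c.
Crossovers in the t–r interval produce the single-crossover classes r+ t+ c+ and r t c (149 + 109 = 258) plus the double crossovers (63).
RF(t–r) = (258 + 63) / 2382 = 321/2382 = 0.1348 → 13.5 cM.

13.5 cM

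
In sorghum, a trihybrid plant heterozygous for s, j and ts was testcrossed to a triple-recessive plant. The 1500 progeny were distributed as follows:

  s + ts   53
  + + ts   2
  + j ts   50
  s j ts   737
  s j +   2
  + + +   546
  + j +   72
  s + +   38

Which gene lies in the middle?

The two most frequent reciprocal classes, + + + and s j ts, are the parental types, so the F1 was + + + / s j ts.
The two rarest classes, + + ts and s j +, are the double crossovers. Comparing them with the parentals, only the ts allele has switched, so ts is the middle locus and the order is j – ts – s.

ts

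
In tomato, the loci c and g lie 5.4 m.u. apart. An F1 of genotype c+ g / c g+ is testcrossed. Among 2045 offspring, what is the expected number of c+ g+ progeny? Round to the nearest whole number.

55

A map distance of 5.4 m.u. corresponds to a recombination frequency of 0.054.
The F1 is c+ g / c g+, so c+ g+ is a recombinant gamete class with expected frequency r/2 = 0.054/2 = 0.0270.
Expected number = 0.0270 × 2045 = 55.22 ≈ 55.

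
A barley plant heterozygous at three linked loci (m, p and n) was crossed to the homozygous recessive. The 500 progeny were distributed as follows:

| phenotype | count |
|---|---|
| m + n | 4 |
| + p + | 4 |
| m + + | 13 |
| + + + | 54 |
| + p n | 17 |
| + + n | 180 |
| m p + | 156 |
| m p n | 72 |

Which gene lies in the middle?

The two most frequent reciprocal classes, m p + and + + n, are the parental types, so the F1 was m p + / + + n.
The two rarest classes, + p + and m + n, are the double crossovers. Comparing them with the parentals, only the m allele has switched, so m is the middle locus and the order is p – m – n.

m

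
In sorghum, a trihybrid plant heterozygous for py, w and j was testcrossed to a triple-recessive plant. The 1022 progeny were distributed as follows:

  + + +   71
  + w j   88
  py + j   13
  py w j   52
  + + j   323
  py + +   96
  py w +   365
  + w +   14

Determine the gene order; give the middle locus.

py

The two most frequent reciprocal classes, py w + and + + j, are the parental types, so the F1 was py w + / + + j.
The two rarest classes, + w + and py + j, are the double crossovers. Comparing them with the parentals, only the py allele has switched, so py is the middle locus and the order is j – py – w.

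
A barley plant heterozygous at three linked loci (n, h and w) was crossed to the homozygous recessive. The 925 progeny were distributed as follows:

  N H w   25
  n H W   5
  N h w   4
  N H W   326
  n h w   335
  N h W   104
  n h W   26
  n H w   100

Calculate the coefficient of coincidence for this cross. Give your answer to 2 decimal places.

0.65

The two most frequent reciprocal classes, N H W and n h w, are the parental types, so the F1 was N H W / n h w.
The two rarest classes, n H W and N h w, are the double crossovers. Comparing them with the parentals, only the n allele has switched, so n is the middle locus and the order is h – n – w.
h–n: (204 + 9)/925 = 0.2303; n–w: (51 + 9)/925 = 0.0649.
Expected DCO frequency = 0.2303 × 0.0649 ≈ 0.01495; observed = 9/925 ≈ 0.00973.
Coefficient of coincidence = 0.00973/0.01495 ≈ 0.65.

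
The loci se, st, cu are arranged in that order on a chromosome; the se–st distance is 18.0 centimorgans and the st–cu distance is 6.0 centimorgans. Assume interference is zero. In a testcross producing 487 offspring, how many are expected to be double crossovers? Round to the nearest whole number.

Map distances give recombination frequencies of 0.180 and 0.060 for the two intervals.
With no interference, expected double-crossover frequency = 0.180 × 0.060 = 0.01080.
Expected number = 0.01080 × 487 = 5.26 ≈ 5.

5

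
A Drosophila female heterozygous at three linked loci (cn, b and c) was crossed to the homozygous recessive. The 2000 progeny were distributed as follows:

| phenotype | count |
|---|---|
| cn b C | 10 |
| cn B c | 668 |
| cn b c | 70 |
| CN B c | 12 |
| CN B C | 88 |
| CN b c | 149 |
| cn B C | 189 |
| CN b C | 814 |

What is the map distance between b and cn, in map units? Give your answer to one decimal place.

9.0 map units

The two most frequent reciprocal classes, cn B c and CN b C, are the parental types, so the F1 was cn B c / CN b C.
The two rarest classes, CN B c and cn b C, are the double crossovers. Comparing them with the parentals, only the cn allele has switched, so cn is the middle locus and the order is c – cn – b.
Crossovers in the cn–b interval produce the single-crossover classes cn b c and CN B C (70 + 88 = 158) plus the double crossovers (22).
RF(cn–b) = (158 + 22) / 2000 = 180/2000 = 0.0900 → 9.0 map units.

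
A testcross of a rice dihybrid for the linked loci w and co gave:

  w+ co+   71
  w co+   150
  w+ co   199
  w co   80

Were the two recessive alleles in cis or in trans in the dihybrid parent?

The two most frequent classes are w+ co (199) and w co+ (150); these are the parental (non-recombinant) types.
So the F1 carried w+ co on one chromosome and w co+ on the other — the recessive alleles are on opposite chromosomes (trans / repulsion).

trans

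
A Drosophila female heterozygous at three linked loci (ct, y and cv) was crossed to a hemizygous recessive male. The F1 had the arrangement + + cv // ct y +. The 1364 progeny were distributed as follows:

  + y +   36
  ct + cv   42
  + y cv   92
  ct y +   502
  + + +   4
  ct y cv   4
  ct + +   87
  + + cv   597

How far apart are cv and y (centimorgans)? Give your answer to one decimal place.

13.7 centimorgans

The two rarest classes, + + + and ct y cv, are the double crossovers. Comparing them with the parentals, only the cv allele has switched, so cv is the middle locus and the order is y – cv – ct.
Crossovers in the y–cv interval produce the single-crossover classes + y cv and ct + + (92 + 87 = 179) plus the double crossovers (8).
RF(y–cv) = (179 + 8) / 1364 = 187/1364 = 0.1371 → 13.7 centimorgans.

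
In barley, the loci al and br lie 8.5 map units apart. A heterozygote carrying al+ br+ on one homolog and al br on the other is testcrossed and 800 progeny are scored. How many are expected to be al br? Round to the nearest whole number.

A map distance of 8.5 map units corresponds to a recombination frequency of 0.085.
The F1 is al+ br+ / al br, so al br is a parental gamete class with expected frequency (1 − r)/2 = 0.915/2 = 0.4575.
Expected number = 0.4575 × 800 = 366.00 ≈ 366.

366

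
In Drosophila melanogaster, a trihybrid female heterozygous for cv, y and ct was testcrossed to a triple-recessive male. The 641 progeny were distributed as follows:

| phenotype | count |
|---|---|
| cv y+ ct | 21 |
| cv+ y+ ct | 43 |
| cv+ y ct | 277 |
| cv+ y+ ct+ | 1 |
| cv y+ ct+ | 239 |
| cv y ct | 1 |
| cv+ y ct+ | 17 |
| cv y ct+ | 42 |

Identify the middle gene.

The two most frequent reciprocal classes, cv+ y ct and cv y+ ct+, are the parental types, so the F1 was cv+ y ct / cv y+ ct+.
The two rarest classes, cv y ct and cv+ y+ ct+, are the double crossovers. Comparing them with the parentals, only the cv allele has switched, so cv is the middle locus and the order is y – cv – ct.

cv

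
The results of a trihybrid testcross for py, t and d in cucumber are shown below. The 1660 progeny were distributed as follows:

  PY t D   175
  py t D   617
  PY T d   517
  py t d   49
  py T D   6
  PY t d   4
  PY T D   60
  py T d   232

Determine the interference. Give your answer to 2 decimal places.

The two most frequent reciprocal classes, py t D and PY T d, are the parental types, so the F1 was py t D / PY T d.
The two rarest classes, py T D and PY t d, are the double crossovers. Comparing them with the parentals, only the t allele has switched, so t is the middle locus and the order is py – t – d.
py–t: (407 + 10)/1660 = 0.2512; t–d: (109 + 10)/1660 = 0.0717.
Expected DCO frequency = 0.2512 × 0.0717 ≈ 0.01801; observed = 10/1660 ≈ 0.00602.
Coefficient of coincidence = 0.00602/0.01801 ≈ 0.33; interference = 1 − 0.33 = 0.67.

0.67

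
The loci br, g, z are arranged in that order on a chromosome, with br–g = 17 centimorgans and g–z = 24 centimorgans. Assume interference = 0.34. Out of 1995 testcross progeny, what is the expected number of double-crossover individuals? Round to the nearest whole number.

Map distances give recombination frequencies of 0.170 and 0.240 for the two intervals.
With interference 0.34 (so coincidence = 0.66), expected double-crossover frequency = 0.170 × 0.240 × 0.66 = 0.02693.
Expected number = 0.02693 × 1995 = 53.72 ≈ 54.

54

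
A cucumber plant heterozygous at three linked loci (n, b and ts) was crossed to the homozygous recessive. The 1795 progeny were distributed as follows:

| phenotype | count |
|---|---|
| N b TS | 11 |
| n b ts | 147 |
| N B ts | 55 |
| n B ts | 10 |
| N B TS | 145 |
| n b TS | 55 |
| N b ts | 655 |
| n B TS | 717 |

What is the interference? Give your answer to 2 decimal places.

The two most frequent reciprocal classes, N b ts and n B TS, are the parental types, so the F1 was N b ts / n B TS.
The two rarest classes, N b TS and n B ts, are the double crossovers. Comparing them with the parentals, only the ts allele has switched, so ts is the middle locus and the order is n – ts – b.
n–ts: (292 + 21)/1795 = 0.1744; ts–b: (110 + 21)/1795 = 0.0730.
Expected DCO frequency = 0.1744 × 0.0730 ≈ 0.01273; observed = 21/1795 ≈ 0.01170.
Coefficient of coincidence = 0.01170/0.01273 ≈ 0.92; interference = 1 − 0.92 = 0.08.

0.08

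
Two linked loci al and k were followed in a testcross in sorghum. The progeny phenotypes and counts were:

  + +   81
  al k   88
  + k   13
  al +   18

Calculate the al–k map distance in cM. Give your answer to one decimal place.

The two most frequent classes, + + (81) and al k (88), are the parental types, so the F1 was + + / al k.
The recombinant classes are + k and al +: 13 + 18 = 31.
Recombination frequency = 31/200 = 0.1550 ≈ 15.5%, i.e. 15.5 cM.

15.5 cM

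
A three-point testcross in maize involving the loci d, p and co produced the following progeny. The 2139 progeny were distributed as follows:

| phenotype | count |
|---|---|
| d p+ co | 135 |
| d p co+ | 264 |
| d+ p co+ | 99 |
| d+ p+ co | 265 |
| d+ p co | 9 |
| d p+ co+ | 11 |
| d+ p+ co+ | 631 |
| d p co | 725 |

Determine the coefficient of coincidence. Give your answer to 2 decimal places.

The two most frequent reciprocal classes, d p co and d+ p+ co+, are the parental types, so the F1 was d p co / d+ p+ co+.
The two rarest classes, d+ p co and d p+ co+, are the double crossovers. Comparing them with the parentals, only the d allele has switched, so d is the middle locus and the order is co – d – p.
co–d: (529 + 20)/2139 = 0.2567; d–p: (234 + 20)/2139 = 0.1187.
Expected DCO frequency = 0.2567 × 0.1187 ≈ 0.03047; observed = 20/2139 ≈ 0.00935.
Coefficient of coincidence = 0.00935/0.03047 ≈ 0.31.

0.31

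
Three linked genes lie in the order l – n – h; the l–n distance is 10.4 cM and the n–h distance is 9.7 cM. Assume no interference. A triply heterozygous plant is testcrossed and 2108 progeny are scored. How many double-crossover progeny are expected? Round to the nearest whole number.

Map distances give recombination frequencies of 0.104 and 0.097 for the two intervals.
With no interference, expected double-crossover frequency = 0.104 × 0.097 = 0.01009.
Expected number = 0.01009 × 2108 = 21.27 ≈ 21.

21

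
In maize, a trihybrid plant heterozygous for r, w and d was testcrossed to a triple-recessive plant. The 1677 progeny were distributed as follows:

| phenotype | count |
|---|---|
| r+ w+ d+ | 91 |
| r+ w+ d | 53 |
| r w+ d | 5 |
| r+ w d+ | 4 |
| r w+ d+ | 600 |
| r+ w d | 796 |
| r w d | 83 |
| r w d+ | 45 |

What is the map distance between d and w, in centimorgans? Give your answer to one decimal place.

The two most frequent reciprocal classes, r w+ d+ and r+ w d, are the parental types, so the F1 was r w+ d+ / r+ w d.
The two rarest classes, r w+ d and r+ w d+, are the double crossovers. Comparing them with the parentals, only the d allele has switched, so d is the middle locus and the order is r – d – w.
Crossovers in the d–w interval produce the single-crossover classes r w d+ and r+ w+ d (45 + 53 = 98) plus the double crossovers (9).
RF(d–w) = (98 + 9) / 1677 = 107/1677 = 0.0638 → 6.4 centimorgans.

6.4 centimorgans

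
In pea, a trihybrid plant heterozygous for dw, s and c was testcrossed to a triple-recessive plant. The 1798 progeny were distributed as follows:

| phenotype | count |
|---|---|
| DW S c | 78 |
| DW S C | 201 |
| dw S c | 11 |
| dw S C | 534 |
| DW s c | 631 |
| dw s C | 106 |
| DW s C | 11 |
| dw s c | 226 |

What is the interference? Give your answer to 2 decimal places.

The two most frequent reciprocal classes, dw S C and DW s c, are the parental types, so the F1 was dw S C / DW s c.
The two rarest classes, dw S c and DW s C, are the double crossovers. Comparing them with the parentals, only the c allele has switched, so c is the middle locus and the order is s – c – dw.
s–c: (184 + 22)/1798 = 0.1146; c–dw: (427 + 22)/1798 = 0.2497.
Expected DCO frequency = 0.1146 × 0.2497 ≈ 0.02862; observed = 22/1798 ≈ 0.01224.
Coefficient of coincidence = 0.01224/0.02862 ≈ 0.43; interference = 1 − 0.43 = 0.57.

0.57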